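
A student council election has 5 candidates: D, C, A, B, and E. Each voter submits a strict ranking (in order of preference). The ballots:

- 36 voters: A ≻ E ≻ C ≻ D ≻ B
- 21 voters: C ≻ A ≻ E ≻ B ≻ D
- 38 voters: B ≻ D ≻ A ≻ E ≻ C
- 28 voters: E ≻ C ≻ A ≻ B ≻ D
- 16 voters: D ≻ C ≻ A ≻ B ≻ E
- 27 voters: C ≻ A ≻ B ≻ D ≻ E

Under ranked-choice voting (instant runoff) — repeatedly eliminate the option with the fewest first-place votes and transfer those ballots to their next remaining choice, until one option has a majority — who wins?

Round 1: D 16, C 48, A 36, B 38, E 28. Eliminate D.
Round 2: C 64, A 36, B 38, E 28. Eliminate E.
Round 3: C 92, A 36, B 38. C has a majority.

C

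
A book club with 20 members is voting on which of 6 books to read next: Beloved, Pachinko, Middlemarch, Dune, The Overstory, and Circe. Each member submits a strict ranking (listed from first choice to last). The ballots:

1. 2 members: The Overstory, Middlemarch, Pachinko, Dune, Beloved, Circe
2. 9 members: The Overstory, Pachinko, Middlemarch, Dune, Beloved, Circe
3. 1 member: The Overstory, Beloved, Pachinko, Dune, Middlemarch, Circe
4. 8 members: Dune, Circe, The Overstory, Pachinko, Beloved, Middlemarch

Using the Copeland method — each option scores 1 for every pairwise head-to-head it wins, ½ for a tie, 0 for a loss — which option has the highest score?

Beloved: beats Circe; loses to Pachinko, Middlemarch, Dune, and The Overstory → score 1.
Pachinko: beats Beloved, Middlemarch, Dune, and Circe; loses to The Overstory → score 4.
Middlemarch: beats Beloved, Dune, and Circe; loses to Pachinko and The Overstory → score 3.
Dune: beats Beloved and Circe; loses to Pachinko, Middlemarch, and The Overstory → score 2.
The Overstory: beats Beloved, Pachinko, Middlemarch, Dune, and Circe → score 5.
Circe: loses to Beloved, Pachinko, Middlemarch, Dune, and The Overstory → score 0.
The Overstory has the best pairwise record.

The Overstory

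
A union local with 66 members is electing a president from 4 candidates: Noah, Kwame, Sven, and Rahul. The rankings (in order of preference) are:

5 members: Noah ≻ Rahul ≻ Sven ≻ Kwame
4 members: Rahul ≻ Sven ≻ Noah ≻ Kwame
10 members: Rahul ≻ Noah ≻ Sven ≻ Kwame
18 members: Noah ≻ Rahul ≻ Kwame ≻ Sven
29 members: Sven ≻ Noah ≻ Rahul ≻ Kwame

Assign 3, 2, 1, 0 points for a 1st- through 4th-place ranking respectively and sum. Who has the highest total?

Noah

Noah: 5·3 + 4·1 + 10·2 + 18·3 + 29·2 = 151
Kwame: 5·0 + 4·0 + 10·0 + 18·1 + 29·0 = 18
Sven: 5·1 + 4·2 + 10·1 + 18·0 + 29·3 = 110
Rahul: 5·2 + 4·3 + 10·3 + 18·2 + 29·1 = 117
Noah has the highest Borda score (151).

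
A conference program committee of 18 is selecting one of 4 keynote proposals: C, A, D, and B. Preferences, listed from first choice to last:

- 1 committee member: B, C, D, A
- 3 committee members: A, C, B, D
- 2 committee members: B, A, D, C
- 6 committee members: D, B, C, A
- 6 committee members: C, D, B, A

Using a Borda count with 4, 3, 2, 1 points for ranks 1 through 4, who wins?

C: 1·3 + 3·3 + 2·1 + 6·2 + 6·4 = 50
A: 1·1 + 3·4 + 2·3 + 6·1 + 6·1 = 31
D: 1·2 + 3·1 + 2·2 + 6·4 + 6·3 = 51
B: 1·4 + 3·2 + 2·4 + 6·3 + 6·2 = 48
D has the highest Borda score (51).

D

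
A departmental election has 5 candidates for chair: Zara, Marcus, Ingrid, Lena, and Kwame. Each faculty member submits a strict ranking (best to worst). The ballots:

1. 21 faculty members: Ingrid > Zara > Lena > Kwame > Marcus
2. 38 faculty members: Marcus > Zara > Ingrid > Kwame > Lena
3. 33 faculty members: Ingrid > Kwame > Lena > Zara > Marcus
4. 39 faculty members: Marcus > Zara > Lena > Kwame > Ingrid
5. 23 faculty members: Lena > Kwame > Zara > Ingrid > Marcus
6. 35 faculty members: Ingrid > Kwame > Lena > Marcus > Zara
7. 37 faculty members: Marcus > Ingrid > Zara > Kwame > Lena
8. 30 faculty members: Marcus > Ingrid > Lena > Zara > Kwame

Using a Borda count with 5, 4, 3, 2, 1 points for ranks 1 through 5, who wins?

Ingrid

Zara: 21·4 + 38·4 + 33·2 + 39·4 + 23·3 + 35·1 + 37·3 + 30·2 = 733
Marcus: 21·1 + 38·5 + 33·1 + 39·5 + 23·1 + 35·2 + 37·5 + 30·5 = 867
Ingrid: 21·5 + 38·3 + 33·5 + 39·1 + 23·2 + 35·5 + 37·4 + 30·4 = 912
Lena: 21·3 + 38·1 + 33·3 + 39·3 + 23·5 + 35·3 + 37·1 + 30·3 = 664
Kwame: 21·2 + 38·2 + 33·4 + 39·2 + 23·4 + 35·4 + 37·2 + 30·1 = 664
Ingrid has the highest Borda score (912).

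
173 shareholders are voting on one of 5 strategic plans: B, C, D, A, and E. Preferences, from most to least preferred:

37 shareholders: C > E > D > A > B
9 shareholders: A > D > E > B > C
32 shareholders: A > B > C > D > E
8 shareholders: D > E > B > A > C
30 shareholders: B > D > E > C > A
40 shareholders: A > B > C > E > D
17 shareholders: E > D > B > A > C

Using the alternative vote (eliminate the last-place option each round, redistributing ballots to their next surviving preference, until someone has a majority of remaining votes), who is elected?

A

Round 1: B 30, C 37, D 8, A 81, E 17. Eliminate D.
Round 2: B 30, C 37, A 81, E 25. Eliminate E.
Round 3: B 55, C 37, A 81. Eliminate C.
Round 4: B 55, A 118. A has a majority.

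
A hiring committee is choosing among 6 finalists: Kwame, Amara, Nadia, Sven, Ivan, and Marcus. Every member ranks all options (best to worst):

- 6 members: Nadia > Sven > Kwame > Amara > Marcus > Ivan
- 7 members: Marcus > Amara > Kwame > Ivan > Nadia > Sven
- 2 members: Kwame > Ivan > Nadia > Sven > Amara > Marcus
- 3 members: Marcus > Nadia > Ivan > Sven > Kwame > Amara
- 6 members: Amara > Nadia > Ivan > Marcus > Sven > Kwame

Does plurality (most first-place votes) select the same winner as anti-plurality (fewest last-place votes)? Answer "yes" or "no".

Plurality — first-place votes: Kwame 2, Amara 6, Nadia 6, Sven 0, Ivan 0, Marcus 10. Winner: Marcus.
Anti-plurality — last-place votes: Kwame 6, Amara 3, Nadia 0, Sven 7, Ivan 6, Marcus 2. Winner: Nadia.
The two methods disagree.

no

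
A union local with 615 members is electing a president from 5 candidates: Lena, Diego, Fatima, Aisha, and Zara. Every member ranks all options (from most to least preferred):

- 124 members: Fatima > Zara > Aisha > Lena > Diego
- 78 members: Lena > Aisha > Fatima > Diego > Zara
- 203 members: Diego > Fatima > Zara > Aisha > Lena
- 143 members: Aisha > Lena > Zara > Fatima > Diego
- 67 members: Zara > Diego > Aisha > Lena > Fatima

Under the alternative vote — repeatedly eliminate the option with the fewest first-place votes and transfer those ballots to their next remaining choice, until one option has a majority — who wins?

Aisha

Round 1: Lena 78, Diego 203, Fatima 124, Aisha 143, Zara 67. Eliminate Zara.
Round 2: Lena 78, Diego 270, Fatima 124, Aisha 143. Eliminate Lena.
Round 3: Diego 270, Fatima 124, Aisha 221. Eliminate Fatima.
Round 4: Diego 270, Aisha 345. Aisha has a majority.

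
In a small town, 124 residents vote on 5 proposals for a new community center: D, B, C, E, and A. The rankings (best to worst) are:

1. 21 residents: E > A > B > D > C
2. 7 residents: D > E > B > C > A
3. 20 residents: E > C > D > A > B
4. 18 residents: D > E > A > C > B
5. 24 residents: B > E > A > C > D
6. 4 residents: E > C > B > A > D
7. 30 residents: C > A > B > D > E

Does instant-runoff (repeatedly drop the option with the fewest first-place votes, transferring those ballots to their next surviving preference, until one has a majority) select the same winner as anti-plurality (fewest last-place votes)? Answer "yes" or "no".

Instant-runoff — R1 D 25, B 24, C 30, E 45, A 0 (A out); R2 D 25, B 24, C 30, E 45 (B out); R3 D 25, C 30, E 69 (E winner). Winner: E.
Anti-plurality — last-place votes: D 28, B 38, C 21, E 30, A 7. Winner: A.
The two methods disagree.

no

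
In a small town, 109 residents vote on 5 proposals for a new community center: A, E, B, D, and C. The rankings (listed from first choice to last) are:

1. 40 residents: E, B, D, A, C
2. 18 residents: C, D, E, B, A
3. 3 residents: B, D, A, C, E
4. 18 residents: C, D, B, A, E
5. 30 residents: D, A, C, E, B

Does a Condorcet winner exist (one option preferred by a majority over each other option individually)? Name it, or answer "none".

D

D vs A: 109–0 for D.
D vs E: 69–40 for D.
D vs B: 66–43 for D.
D vs C: 73–36 for D.
D beats every other option head-to-head.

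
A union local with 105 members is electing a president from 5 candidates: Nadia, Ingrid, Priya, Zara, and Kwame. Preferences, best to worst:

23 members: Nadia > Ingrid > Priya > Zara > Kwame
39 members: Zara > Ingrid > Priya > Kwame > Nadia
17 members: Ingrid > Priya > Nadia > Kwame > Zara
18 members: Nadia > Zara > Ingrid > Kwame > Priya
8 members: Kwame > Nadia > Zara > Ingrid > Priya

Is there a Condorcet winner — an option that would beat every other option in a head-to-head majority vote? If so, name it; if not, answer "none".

Checking pairwise contests:
Ingrid beats Nadia 56–49.
Zara beats Ingrid 65–40.
Ingrid beats Priya 105–0.
Nadia beats Zara 66–39.
Nadia beats Kwame 58–47.
Every option loses at least one head-to-head, so there is no Condorcet winner.

none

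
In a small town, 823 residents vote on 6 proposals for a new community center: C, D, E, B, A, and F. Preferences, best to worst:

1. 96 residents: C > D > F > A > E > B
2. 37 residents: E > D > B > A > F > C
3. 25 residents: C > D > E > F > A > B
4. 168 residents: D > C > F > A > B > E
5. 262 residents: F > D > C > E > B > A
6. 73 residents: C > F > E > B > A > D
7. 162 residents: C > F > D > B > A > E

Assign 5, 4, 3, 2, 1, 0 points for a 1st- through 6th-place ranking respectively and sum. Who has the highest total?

C: 96·5 + 37·0 + 25·5 + 168·4 + 262·3 + 73·5 + 162·5 = 3238
D: 96·4 + 37·4 + 25·4 + 168·5 + 262·4 + 73·0 + 162·3 = 3006
E: 96·1 + 37·5 + 25·3 + 168·0 + 262·2 + 73·3 + 162·0 = 1099
B: 96·0 + 37·3 + 25·0 + 168·1 + 262·1 + 73·2 + 162·2 = 1011
A: 96·2 + 37·2 + 25·1 + 168·2 + 262·0 + 73·1 + 162·1 = 862
F: 96·3 + 37·1 + 25·2 + 168·3 + 262·5 + 73·4 + 162·4 = 3129
C has the highest Borda score (3238).

C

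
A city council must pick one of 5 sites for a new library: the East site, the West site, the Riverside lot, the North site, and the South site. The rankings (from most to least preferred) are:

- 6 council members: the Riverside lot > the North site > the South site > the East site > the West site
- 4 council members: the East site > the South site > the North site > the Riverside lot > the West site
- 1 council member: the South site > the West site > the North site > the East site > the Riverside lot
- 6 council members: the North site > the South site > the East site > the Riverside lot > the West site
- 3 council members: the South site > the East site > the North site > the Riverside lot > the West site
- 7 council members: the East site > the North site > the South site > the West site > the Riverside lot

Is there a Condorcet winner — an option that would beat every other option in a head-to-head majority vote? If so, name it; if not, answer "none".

Checking pairwise contests:
the South site beats the East site 16–11.
the East site beats the West site 26–1.
the East site beats the Riverside lot 21–6.
the East site beats the North site 14–13.
the North site beats the South site 19–8.
Every option loses at least one head-to-head, so there is no Condorcet winner.

none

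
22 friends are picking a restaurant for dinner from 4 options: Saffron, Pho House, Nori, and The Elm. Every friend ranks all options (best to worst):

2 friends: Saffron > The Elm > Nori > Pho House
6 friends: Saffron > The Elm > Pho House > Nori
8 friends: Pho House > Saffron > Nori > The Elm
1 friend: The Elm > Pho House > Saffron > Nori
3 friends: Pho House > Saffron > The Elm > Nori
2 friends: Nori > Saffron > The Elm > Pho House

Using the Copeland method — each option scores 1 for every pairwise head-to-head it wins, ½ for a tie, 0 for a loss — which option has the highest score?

Saffron: beats Nori and The Elm; loses to Pho House → score 2.
Pho House: beats Saffron and Nori; ties The Elm → score 2.5.
Nori: loses to Saffron, Pho House, and The Elm → score 0.
The Elm: beats Nori; ties Pho House; loses to Saffron → score 1.5.
Pho House has the best pairwise record.

Pho House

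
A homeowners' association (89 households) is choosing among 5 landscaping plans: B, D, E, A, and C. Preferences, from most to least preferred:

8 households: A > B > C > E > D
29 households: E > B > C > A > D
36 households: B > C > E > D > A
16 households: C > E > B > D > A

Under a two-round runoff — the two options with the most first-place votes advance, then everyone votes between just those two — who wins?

E

Round 1 first-place votes: B 36, D 0, E 29, A 8, C 16.
B and E advance.
Runoff: B is preferred to E by 44 voters; E by 45.
E wins the runoff.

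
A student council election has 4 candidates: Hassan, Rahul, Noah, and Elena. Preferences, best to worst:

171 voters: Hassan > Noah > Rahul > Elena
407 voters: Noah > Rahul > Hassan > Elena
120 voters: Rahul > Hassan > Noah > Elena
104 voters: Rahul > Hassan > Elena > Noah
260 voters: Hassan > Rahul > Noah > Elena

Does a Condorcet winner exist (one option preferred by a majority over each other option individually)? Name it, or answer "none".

Checking pairwise contests:
Rahul beats Hassan 631–431.
Noah beats Rahul 578–484.
Hassan beats Noah 655–407.
Hassan beats Elena 1062–0.
Every option loses at least one head-to-head, so there is no Condorcet winner.

none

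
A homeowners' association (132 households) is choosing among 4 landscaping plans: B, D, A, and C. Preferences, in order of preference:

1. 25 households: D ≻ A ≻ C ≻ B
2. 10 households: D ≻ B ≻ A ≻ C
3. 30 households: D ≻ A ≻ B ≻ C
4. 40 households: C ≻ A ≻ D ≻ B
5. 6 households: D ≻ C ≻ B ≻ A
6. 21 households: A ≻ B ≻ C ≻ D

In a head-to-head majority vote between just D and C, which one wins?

Voters preferring D to C: 71; preferring C to D: 61.
D wins the head-to-head.

D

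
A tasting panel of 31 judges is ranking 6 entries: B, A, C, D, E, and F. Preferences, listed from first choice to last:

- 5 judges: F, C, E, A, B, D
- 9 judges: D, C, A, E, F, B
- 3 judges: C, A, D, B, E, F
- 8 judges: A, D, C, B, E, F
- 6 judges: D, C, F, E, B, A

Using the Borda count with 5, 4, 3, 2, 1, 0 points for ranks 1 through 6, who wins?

C

B: 5·1 + 9·0 + 3·2 + 8·2 + 6·1 = 33
A: 5·2 + 9·3 + 3·4 + 8·5 + 6·0 = 89
C: 5·4 + 9·4 + 3·5 + 8·3 + 6·4 = 119
D: 5·0 + 9·5 + 3·3 + 8·4 + 6·5 = 116
E: 5·3 + 9·2 + 3·1 + 8·1 + 6·2 = 56
F: 5·5 + 9·1 + 3·0 + 8·0 + 6·3 = 52
C has the highest Borda score (119).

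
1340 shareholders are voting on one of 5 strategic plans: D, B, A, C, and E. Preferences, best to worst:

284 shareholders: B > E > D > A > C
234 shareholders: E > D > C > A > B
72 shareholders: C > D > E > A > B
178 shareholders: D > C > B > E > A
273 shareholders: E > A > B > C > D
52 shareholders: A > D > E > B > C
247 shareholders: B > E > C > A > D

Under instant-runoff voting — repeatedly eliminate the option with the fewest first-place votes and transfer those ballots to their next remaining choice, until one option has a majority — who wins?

B

Round 1: D 178, B 531, A 52, C 72, E 507. Eliminate A.
Round 2: D 230, B 531, C 72, E 507. Eliminate C.
Round 3: D 302, B 531, E 507. Eliminate D.
Round 4: B 709, E 631. B has a majority.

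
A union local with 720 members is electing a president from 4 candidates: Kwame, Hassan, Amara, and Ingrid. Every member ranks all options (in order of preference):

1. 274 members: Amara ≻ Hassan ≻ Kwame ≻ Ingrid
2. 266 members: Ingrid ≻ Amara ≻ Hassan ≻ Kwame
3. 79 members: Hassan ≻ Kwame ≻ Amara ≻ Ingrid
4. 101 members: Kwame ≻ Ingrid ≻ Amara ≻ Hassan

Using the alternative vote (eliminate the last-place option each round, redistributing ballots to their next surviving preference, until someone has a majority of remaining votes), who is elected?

Round 1: Kwame 101, Hassan 79, Amara 274, Ingrid 266. Eliminate Hassan.
Round 2: Kwame 180, Amara 274, Ingrid 266. Eliminate Kwame.
Round 3: Amara 353, Ingrid 367. Ingrid has a majority.

Ingrid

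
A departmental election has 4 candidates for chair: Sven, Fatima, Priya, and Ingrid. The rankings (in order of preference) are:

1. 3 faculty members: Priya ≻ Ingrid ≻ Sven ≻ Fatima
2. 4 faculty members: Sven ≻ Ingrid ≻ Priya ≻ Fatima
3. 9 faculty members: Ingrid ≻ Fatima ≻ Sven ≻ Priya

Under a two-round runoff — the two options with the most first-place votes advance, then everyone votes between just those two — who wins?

Round 1 first-place votes: Sven 4, Fatima 0, Priya 3, Ingrid 9.
Ingrid and Sven advance.
Runoff: Ingrid is preferred to Sven by 12 voters; Sven by 4.
Ingrid wins the runoff.

Ingrid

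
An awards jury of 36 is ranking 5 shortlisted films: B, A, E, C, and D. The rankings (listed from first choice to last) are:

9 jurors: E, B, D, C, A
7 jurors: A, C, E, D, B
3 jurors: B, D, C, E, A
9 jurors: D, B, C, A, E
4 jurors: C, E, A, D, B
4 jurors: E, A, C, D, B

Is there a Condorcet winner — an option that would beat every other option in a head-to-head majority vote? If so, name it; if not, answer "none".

Checking pairwise contests:
E beats B 24–12.
B beats A 21–15.
C beats E 23–13.
B beats C 21–15.
E beats D 24–12.
Every option loses at least one head-to-head, so there is no Condorcet winner.

none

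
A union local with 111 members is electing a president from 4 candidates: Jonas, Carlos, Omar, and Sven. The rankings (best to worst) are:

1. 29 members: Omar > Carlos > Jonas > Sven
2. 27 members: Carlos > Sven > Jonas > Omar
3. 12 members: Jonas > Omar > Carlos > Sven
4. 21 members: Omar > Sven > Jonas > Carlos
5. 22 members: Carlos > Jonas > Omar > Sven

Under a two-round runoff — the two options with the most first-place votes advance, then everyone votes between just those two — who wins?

Round 1 first-place votes: Jonas 12, Carlos 49, Omar 50, Sven 0.
Omar and Carlos advance.
Runoff: Omar is preferred to Carlos by 62 voters; Carlos by 49.
Omar wins the runoff.

Omar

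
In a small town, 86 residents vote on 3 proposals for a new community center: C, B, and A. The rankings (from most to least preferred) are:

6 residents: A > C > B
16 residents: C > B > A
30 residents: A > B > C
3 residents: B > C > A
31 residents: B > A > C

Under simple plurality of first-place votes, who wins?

A

First-place votes: C 16, B 34, A 36.
A has the most first-place votes.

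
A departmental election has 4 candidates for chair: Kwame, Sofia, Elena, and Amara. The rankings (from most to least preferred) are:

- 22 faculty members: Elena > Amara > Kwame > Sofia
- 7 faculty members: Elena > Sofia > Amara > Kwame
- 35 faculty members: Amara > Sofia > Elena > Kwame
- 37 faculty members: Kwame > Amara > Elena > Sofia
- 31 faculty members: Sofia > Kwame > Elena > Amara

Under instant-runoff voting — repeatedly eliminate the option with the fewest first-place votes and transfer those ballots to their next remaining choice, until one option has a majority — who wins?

Amara

Round 1: Kwame 37, Sofia 31, Elena 29, Amara 35. Eliminate Elena.
Round 2: Kwame 37, Sofia 38, Amara 57. Eliminate Kwame.
Round 3: Sofia 38, Amara 94. Amara has a majority.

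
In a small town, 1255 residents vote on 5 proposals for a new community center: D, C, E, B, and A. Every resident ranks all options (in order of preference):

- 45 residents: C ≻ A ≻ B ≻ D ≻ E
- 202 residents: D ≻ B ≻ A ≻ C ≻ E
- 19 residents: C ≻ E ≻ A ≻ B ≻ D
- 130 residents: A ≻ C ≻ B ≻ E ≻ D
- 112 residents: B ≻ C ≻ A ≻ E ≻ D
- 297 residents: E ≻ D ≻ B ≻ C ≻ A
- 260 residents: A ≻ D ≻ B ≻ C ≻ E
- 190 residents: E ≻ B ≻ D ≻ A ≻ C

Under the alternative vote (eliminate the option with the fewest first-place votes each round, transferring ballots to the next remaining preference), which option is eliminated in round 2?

B

Round 1: D 202, C 64, E 487, B 112, A 390. Eliminate C.
Round 2: D 202, E 506, B 112, A 435. Eliminate B.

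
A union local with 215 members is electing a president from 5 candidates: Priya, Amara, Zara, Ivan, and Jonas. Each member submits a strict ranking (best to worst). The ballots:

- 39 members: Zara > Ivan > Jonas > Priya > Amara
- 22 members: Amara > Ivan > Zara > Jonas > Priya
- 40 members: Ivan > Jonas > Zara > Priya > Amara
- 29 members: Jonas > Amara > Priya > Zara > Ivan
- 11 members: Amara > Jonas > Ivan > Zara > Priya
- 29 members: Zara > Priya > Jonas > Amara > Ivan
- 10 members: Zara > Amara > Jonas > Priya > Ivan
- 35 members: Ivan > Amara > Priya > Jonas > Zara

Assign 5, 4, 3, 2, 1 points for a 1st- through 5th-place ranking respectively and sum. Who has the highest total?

Ivan

Priya: 39·2 + 22·1 + 40·2 + 29·3 + 11·1 + 29·4 + 10·2 + 35·3 = 519
Amara: 39·1 + 22·5 + 40·1 + 29·4 + 11·5 + 29·2 + 10·4 + 35·4 = 598
Zara: 39·5 + 22·3 + 40·3 + 29·2 + 11·2 + 29·5 + 10·5 + 35·1 = 691
Ivan: 39·4 + 22·4 + 40·5 + 29·1 + 11·3 + 29·1 + 10·1 + 35·5 = 720
Jonas: 39·3 + 22·2 + 40·4 + 29·5 + 11·4 + 29·3 + 10·3 + 35·2 = 697
Ivan has the highest Borda score (720).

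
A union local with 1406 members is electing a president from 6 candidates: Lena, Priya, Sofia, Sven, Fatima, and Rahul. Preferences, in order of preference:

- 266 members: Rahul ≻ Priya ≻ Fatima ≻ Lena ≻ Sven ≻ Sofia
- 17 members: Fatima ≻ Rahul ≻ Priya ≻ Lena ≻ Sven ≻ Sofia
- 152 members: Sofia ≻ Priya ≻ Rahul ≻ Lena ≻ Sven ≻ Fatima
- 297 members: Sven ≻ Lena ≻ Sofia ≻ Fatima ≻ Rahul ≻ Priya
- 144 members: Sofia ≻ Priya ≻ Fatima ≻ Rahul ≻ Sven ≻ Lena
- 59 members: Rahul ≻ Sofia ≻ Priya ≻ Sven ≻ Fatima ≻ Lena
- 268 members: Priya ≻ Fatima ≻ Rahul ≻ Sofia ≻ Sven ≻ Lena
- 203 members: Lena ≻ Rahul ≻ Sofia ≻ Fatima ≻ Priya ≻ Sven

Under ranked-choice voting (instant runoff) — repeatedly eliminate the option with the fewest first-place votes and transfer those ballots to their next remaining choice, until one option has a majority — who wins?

Round 1: Lena 203, Priya 268, Sofia 296, Sven 297, Fatima 17, Rahul 325. Eliminate Fatima.
Round 2: Lena 203, Priya 268, Sofia 296, Sven 297, Rahul 342. Eliminate Lena.
Round 3: Priya 268, Sofia 296, Sven 297, Rahul 545. Eliminate Priya.
Round 4: Sofia 296, Sven 297, Rahul 813. Rahul has a majority.

Rahul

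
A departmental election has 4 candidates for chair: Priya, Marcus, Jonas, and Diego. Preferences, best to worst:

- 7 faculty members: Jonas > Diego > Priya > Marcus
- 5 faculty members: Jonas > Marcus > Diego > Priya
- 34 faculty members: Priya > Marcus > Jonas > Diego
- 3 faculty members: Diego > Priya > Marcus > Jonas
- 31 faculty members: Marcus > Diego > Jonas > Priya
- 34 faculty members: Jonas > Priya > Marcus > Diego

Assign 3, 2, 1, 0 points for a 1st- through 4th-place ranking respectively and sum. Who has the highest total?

Priya: 7·1 + 5·0 + 34·3 + 3·2 + 31·0 + 34·2 = 183
Marcus: 7·0 + 5·2 + 34·2 + 3·1 + 31·3 + 34·1 = 208
Jonas: 7·3 + 5·3 + 34·1 + 3·0 + 31·1 + 34·3 = 203
Diego: 7·2 + 5·1 + 34·0 + 3·3 + 31·2 + 34·0 = 90
Marcus has the highest Borda score (208).

Marcus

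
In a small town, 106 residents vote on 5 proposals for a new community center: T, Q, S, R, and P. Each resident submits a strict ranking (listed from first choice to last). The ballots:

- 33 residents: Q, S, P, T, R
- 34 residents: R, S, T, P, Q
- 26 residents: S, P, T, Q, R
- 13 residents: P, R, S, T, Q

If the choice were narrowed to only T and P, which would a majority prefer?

Voters preferring T to P: 34; preferring P to T: 72.
P wins the head-to-head.

P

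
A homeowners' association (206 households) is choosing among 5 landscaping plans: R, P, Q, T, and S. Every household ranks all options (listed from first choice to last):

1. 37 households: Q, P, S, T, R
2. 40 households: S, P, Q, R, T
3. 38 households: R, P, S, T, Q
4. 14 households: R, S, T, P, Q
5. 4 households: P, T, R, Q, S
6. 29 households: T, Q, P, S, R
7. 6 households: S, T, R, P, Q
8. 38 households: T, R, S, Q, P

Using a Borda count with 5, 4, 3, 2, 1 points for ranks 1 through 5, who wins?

S

R: 37·1 + 40·2 + 38·5 + 14·5 + 4·3 + 29·1 + 6·3 + 38·4 = 588
P: 37·4 + 40·4 + 38·4 + 14·2 + 4·5 + 29·3 + 6·2 + 38·1 = 645
Q: 37·5 + 40·3 + 38·1 + 14·1 + 4·2 + 29·4 + 6·1 + 38·2 = 563
T: 37·2 + 40·1 + 38·2 + 14·3 + 4·4 + 29·5 + 6·4 + 38·5 = 607
S: 37·3 + 40·5 + 38·3 + 14·4 + 4·1 + 29·2 + 6·5 + 38·3 = 687
S has the highest Borda score (687).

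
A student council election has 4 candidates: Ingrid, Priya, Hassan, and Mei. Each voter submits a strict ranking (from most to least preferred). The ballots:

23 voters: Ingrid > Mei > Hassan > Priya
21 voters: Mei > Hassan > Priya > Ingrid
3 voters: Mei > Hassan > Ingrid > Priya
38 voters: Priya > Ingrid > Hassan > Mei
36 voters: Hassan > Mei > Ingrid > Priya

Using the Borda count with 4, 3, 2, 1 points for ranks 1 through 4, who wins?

Ingrid: 23·4 + 21·1 + 3·2 + 38·3 + 36·2 = 305
Priya: 23·1 + 21·2 + 3·1 + 38·4 + 36·1 = 256
Hassan: 23·2 + 21·3 + 3·3 + 38·2 + 36·4 = 338
Mei: 23·3 + 21·4 + 3·4 + 38·1 + 36·3 = 311
Hassan has the highest Borda score (338).

Hassan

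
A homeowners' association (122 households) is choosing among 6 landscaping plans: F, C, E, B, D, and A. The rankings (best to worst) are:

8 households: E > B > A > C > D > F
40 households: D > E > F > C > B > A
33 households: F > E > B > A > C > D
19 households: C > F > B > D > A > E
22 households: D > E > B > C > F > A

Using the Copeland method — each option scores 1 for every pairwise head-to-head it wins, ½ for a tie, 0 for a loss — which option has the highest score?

D

F: beats C, B, and A; loses to E and D → score 3.
C: beats A; loses to F, E, B, and D → score 1.
E: beats F, C, B, and A; loses to D → score 4.
B: beats C and A; loses to F, E, and D → score 2.
D: beats F, C, E, B, and A → score 5.
A: loses to F, C, E, B, and D → score 0.
D has the best pairwise record.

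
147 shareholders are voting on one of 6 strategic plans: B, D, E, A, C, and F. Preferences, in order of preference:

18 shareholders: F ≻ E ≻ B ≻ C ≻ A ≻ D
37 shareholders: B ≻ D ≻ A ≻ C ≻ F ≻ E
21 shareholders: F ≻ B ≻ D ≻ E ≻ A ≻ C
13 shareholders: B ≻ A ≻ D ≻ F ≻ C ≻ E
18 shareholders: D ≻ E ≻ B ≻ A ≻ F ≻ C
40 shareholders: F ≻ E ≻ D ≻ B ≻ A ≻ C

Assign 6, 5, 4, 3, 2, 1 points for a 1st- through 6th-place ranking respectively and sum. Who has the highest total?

B: 18·4 + 37·6 + 21·5 + 13·6 + 18·4 + 40·3 = 669
D: 18·1 + 37·5 + 21·4 + 13·4 + 18·6 + 40·4 = 607
E: 18·5 + 37·1 + 21·3 + 13·1 + 18·5 + 40·5 = 493
A: 18·2 + 37·4 + 21·2 + 13·5 + 18·3 + 40·2 = 425
C: 18·3 + 37·3 + 21·1 + 13·2 + 18·1 + 40·1 = 270
F: 18·6 + 37·2 + 21·6 + 13·3 + 18·2 + 40·6 = 623
B has the highest Borda score (669).

B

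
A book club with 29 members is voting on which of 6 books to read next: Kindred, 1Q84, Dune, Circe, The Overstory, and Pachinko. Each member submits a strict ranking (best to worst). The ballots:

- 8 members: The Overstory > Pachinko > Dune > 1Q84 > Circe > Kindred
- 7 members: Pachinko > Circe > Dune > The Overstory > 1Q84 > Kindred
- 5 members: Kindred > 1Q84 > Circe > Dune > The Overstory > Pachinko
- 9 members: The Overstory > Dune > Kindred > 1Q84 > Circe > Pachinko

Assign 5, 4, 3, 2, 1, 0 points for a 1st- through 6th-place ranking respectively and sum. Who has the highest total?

The Overstory

Kindred: 8·0 + 7·0 + 5·5 + 9·3 = 52
1Q84: 8·2 + 7·1 + 5·4 + 9·2 = 61
Dune: 8·3 + 7·3 + 5·2 + 9·4 = 91
Circe: 8·1 + 7·4 + 5·3 + 9·1 = 60
The Overstory: 8·5 + 7·2 + 5·1 + 9·5 = 104
Pachinko: 8·4 + 7·5 + 5·0 + 9·0 = 67
The Overstory has the highest Borda score (104).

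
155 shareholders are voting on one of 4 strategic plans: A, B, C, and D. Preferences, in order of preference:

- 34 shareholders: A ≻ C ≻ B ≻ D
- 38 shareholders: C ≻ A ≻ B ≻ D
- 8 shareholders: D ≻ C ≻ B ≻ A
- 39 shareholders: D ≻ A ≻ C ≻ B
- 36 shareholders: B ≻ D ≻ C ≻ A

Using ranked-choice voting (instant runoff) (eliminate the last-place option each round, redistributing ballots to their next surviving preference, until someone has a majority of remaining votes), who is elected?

Round 1: A 34, B 36, C 38, D 47. Eliminate A.
Round 2: B 36, C 72, D 47. Eliminate B.
Round 3: C 72, D 83. D has a majority.

D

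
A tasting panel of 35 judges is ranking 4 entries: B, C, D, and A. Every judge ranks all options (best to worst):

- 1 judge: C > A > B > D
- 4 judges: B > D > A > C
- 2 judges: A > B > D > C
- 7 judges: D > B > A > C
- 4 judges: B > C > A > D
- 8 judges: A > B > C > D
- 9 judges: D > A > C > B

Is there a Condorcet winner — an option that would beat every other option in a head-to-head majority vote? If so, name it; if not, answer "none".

none

Checking pairwise contests:
A beats B 20–15.
B beats C 25–10.
B beats D 19–16.
D beats A 20–15.
Every option loses at least one head-to-head, so there is no Condorcet winner.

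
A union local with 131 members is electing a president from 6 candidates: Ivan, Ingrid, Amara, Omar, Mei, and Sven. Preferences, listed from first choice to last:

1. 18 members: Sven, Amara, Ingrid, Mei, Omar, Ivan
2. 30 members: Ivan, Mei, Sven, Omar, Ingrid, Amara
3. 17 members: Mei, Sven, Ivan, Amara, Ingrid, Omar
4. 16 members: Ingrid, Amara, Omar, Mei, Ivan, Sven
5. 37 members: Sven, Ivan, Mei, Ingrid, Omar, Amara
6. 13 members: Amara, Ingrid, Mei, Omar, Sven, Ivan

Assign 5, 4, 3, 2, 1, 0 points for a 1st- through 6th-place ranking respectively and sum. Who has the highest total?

Sven

Ivan: 18·0 + 30·5 + 17·3 + 16·1 + 37·4 + 13·0 = 365
Ingrid: 18·3 + 30·1 + 17·1 + 16·5 + 37·2 + 13·4 = 307
Amara: 18·4 + 30·0 + 17·2 + 16·4 + 37·0 + 13·5 = 235
Omar: 18·1 + 30·2 + 17·0 + 16·3 + 37·1 + 13·2 = 189
Mei: 18·2 + 30·4 + 17·5 + 16·2 + 37·3 + 13·3 = 423
Sven: 18·5 + 30·3 + 17·4 + 16·0 + 37·5 + 13·1 = 446
Sven has the highest Borda score (446).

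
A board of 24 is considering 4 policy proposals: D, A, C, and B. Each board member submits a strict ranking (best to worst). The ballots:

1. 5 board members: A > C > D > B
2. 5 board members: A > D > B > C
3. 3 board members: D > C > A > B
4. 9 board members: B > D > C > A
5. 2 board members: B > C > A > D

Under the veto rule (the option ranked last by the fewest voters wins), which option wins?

Last-place votes: D 2, A 9, C 5, B 8.
D is ranked last by the fewest voters, so D wins.

D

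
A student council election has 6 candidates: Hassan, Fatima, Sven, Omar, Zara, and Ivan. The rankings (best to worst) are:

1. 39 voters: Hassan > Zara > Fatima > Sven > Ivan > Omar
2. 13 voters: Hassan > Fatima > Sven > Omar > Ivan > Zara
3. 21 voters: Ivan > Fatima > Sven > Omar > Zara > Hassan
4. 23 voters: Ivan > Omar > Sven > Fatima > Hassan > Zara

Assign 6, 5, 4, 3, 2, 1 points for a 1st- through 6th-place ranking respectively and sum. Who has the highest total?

Fatima

Hassan: 39·6 + 13·6 + 21·1 + 23·2 = 379
Fatima: 39·4 + 13·5 + 21·5 + 23·3 = 395
Sven: 39·3 + 13·4 + 21·4 + 23·4 = 345
Omar: 39·1 + 13·3 + 21·3 + 23·5 = 256
Zara: 39·5 + 13·1 + 21·2 + 23·1 = 273
Ivan: 39·2 + 13·2 + 21·6 + 23·6 = 368
Fatima has the highest Borda score (395).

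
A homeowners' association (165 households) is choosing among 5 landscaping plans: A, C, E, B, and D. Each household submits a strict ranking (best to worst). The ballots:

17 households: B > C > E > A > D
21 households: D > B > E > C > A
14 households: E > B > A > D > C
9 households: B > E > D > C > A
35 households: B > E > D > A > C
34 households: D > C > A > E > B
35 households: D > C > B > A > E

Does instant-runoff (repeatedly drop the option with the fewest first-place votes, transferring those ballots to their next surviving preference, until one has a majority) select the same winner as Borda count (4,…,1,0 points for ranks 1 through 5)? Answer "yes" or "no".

Instant-runoff — R1 A 0, C 0, E 14, B 61, D 90 (D winner). Winner: D.
Borda — scores: A 183, C 288, E 298, B 419, D 462. Winner: D.
The two methods agree.

yes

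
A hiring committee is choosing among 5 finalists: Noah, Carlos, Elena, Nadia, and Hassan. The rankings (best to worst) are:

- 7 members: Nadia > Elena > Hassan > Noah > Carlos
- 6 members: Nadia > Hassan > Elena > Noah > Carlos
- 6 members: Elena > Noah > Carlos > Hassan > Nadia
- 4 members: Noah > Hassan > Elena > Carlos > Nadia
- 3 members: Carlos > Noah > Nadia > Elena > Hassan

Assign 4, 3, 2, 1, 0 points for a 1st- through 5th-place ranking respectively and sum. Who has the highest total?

Noah: 7·1 + 6·1 + 6·3 + 4·4 + 3·3 = 56
Carlos: 7·0 + 6·0 + 6·2 + 4·1 + 3·4 = 28
Elena: 7·3 + 6·2 + 6·4 + 4·2 + 3·1 = 68
Nadia: 7·4 + 6·4 + 6·0 + 4·0 + 3·2 = 58
Hassan: 7·2 + 6·3 + 6·1 + 4·3 + 3·0 = 50
Elena has the highest Borda score (68).

Elena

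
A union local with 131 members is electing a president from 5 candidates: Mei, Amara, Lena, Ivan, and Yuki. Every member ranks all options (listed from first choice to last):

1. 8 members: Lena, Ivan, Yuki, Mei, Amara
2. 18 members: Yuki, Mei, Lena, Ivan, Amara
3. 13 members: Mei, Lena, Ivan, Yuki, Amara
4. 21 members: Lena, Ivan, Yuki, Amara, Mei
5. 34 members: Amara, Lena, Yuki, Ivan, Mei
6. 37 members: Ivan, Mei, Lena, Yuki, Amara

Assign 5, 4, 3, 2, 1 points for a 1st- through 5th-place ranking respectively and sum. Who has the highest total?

Lena

Mei: 8·2 + 18·4 + 13·5 + 21·1 + 34·1 + 37·4 = 356
Amara: 8·1 + 18·1 + 13·1 + 21·2 + 34·5 + 37·1 = 288
Lena: 8·5 + 18·3 + 13·4 + 21·5 + 34·4 + 37·3 = 498
Ivan: 8·4 + 18·2 + 13·3 + 21·4 + 34·2 + 37·5 = 444
Yuki: 8·3 + 18·5 + 13·2 + 21·3 + 34·3 + 37·2 = 379
Lena has the highest Borda score (498).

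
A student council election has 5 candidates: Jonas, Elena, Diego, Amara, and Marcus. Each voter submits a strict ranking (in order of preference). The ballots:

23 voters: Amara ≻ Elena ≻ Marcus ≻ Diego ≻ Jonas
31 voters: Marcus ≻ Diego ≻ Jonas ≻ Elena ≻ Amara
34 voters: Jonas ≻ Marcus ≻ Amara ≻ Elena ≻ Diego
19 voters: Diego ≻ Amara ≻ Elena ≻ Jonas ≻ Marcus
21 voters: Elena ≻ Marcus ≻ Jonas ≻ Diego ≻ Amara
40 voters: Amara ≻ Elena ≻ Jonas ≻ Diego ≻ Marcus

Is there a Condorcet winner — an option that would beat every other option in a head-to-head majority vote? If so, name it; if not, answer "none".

Checking pairwise contests:
Elena beats Jonas 103–65.
Amara beats Elena 116–52.
Jonas beats Diego 95–73.
Jonas beats Amara 86–82.
Jonas beats Marcus 93–75.
Every option loses at least one head-to-head, so there is no Condorcet winner.

none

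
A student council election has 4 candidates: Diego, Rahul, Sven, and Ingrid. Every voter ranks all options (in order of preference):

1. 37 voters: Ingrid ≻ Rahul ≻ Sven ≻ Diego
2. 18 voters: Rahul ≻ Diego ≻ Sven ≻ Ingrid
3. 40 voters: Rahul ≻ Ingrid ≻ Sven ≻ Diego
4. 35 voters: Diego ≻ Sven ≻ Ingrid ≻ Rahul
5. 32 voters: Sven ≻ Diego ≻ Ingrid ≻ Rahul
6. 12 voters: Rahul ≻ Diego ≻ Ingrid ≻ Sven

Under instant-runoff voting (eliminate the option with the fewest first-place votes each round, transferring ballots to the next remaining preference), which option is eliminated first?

Sven

Round 1: Diego 35, Rahul 70, Sven 32, Ingrid 37. Eliminate Sven.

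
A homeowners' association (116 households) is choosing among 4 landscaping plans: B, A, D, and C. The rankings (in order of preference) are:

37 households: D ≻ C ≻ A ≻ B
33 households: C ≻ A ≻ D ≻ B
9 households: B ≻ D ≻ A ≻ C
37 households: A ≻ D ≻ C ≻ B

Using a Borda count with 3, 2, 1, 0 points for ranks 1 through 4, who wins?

D

B: 37·0 + 33·0 + 9·3 + 37·0 = 27
A: 37·1 + 33·2 + 9·1 + 37·3 = 223
D: 37·3 + 33·1 + 9·2 + 37·2 = 236
C: 37·2 + 33·3 + 9·0 + 37·1 = 210
D has the highest Borda score (236).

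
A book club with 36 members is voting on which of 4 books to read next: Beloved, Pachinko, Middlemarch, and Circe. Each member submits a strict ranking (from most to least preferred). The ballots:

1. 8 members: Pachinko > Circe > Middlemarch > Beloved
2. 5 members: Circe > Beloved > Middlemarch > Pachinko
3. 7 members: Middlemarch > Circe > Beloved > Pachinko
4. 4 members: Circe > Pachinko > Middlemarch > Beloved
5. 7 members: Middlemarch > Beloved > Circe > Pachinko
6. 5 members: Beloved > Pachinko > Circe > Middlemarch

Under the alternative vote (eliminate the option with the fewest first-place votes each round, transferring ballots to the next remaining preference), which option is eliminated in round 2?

Round 1: Beloved 5, Pachinko 8, Middlemarch 14, Circe 9. Eliminate Beloved.
Round 2: Pachinko 13, Middlemarch 14, Circe 9. Eliminate Circe.

Circe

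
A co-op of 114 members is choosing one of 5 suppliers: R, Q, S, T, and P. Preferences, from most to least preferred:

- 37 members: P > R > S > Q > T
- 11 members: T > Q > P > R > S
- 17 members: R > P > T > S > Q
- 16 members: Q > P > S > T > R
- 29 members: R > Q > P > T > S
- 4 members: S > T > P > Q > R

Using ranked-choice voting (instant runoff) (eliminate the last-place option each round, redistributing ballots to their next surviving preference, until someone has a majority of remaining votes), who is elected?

Round 1: R 46, Q 16, S 4, T 11, P 37. Eliminate S.
Round 2: R 46, Q 16, T 15, P 37. Eliminate T.
Round 3: R 46, Q 27, P 41. Eliminate Q.
Round 4: R 46, P 68. P has a majority.

P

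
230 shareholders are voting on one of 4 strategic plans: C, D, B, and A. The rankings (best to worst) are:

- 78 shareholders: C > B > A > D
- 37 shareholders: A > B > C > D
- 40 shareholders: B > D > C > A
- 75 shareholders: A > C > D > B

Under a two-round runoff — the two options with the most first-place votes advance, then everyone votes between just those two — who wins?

Round 1 first-place votes: C 78, D 0, B 40, A 112.
A and C advance.
Runoff: A is preferred to C by 112 voters; C by 118.
C wins the runoff.

C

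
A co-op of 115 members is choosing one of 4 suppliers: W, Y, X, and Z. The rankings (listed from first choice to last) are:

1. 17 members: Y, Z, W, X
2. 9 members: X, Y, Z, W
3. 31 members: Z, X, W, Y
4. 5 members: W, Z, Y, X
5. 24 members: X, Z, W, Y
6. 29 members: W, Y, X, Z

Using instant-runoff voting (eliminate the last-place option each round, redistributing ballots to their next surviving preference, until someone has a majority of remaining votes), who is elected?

Round 1: W 34, Y 17, X 33, Z 31. Eliminate Y.
Round 2: W 34, X 33, Z 48. Eliminate X.
Round 3: W 34, Z 81. Z has a majority.

Z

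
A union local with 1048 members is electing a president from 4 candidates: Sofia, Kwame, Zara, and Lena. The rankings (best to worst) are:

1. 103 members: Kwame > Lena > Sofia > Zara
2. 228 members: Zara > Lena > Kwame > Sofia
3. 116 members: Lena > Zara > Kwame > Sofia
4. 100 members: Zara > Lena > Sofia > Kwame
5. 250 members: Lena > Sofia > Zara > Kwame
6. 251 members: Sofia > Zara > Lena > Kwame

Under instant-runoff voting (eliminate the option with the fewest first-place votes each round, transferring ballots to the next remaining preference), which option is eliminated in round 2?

Round 1: Sofia 251, Kwame 103, Zara 328, Lena 366. Eliminate Kwame.
Round 2: Sofia 251, Zara 328, Lena 469. Eliminate Sofia.

Sofia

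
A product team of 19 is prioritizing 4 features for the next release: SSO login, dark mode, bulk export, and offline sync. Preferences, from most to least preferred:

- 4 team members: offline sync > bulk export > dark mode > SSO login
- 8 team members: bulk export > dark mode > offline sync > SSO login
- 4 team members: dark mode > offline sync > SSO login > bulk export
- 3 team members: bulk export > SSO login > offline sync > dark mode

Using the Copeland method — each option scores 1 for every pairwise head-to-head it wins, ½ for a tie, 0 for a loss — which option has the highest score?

bulk export

SSO login: loses to dark mode, bulk export, and offline sync → score 0.
dark mode: beats SSO login and offline sync; loses to bulk export → score 2.
bulk export: beats SSO login, dark mode, and offline sync → score 3.
offline sync: beats SSO login; loses to dark mode and bulk export → score 1.
bulk export has the best pairwise record.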